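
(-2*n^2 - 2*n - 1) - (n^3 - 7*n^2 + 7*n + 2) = -n^3 + 5*n^2 - 9*n - 3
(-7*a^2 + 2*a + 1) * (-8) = 56*a^2 - 16*a - 8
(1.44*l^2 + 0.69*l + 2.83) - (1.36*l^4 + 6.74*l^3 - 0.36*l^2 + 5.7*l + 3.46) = -1.36*l^4 - 6.74*l^3 + 1.8*l^2 - 5.01*l - 0.63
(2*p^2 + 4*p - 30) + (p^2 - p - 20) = 3*p^2 + 3*p - 50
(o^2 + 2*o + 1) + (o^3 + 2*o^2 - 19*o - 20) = o^3 + 3*o^2 - 17*o - 19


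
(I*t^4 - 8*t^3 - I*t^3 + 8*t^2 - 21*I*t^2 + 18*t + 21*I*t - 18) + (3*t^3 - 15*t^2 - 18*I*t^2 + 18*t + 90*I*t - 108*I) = I*t^4 - 5*t^3 - I*t^3 - 7*t^2 - 39*I*t^2 + 36*t + 111*I*t - 18 - 108*I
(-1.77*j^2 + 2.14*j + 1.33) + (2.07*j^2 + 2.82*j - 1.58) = 0.3*j^2 + 4.96*j - 0.25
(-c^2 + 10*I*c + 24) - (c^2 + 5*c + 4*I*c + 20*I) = -2*c^2 - 5*c + 6*I*c + 24 - 20*I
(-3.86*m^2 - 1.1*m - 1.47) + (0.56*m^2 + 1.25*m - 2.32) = -3.3*m^2 + 0.15*m - 3.79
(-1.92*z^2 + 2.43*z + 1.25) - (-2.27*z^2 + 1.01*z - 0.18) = 0.35*z^2 + 1.42*z + 1.43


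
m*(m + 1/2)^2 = m^3 + m^2 + m/4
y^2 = y^2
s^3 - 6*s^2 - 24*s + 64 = (s - 8)*(s - 2)*(s + 4)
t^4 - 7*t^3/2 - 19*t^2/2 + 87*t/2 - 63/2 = (t - 3)^2*(t - 1)*(t + 7/2)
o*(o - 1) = o^2 - o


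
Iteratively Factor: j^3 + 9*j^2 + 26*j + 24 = (j + 3)*(j^2 + 6*j + 8) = (j + 3)*(j + 4)*(j + 2)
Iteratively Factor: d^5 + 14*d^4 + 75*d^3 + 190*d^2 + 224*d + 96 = (d + 4)*(d^4 + 10*d^3 + 35*d^2 + 50*d + 24) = (d + 1)*(d + 4)*(d^3 + 9*d^2 + 26*d + 24) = (d + 1)*(d + 3)*(d + 4)*(d^2 + 6*d + 8) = (d + 1)*(d + 3)*(d + 4)^2*(d + 2)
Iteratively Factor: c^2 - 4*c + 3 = (c - 1)*(c - 3)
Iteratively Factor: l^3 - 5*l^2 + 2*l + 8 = (l - 4)*(l^2 - l - 2) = (l - 4)*(l + 1)*(l - 2)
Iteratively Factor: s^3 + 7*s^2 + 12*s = (s + 3)*(s^2 + 4*s) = s*(s + 3)*(s + 4)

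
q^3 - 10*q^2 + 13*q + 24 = (q - 8)*(q - 3)*(q + 1)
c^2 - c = c*(c - 1)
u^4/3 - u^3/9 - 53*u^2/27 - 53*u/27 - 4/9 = (u/3 + 1/3)*(u - 3)*(u + 1/3)*(u + 4/3)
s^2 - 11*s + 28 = (s - 7)*(s - 4)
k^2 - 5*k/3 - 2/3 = (k - 2)*(k + 1/3)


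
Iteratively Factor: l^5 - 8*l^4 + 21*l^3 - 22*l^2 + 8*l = (l - 1)*(l^4 - 7*l^3 + 14*l^2 - 8*l) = (l - 2)*(l - 1)*(l^3 - 5*l^2 + 4*l) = l*(l - 2)*(l - 1)*(l^2 - 5*l + 4) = l*(l - 2)*(l - 1)^2*(l - 4)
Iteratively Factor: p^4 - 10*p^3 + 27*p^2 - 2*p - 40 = (p - 5)*(p^3 - 5*p^2 + 2*p + 8) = (p - 5)*(p - 2)*(p^2 - 3*p - 4) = (p - 5)*(p - 2)*(p + 1)*(p - 4)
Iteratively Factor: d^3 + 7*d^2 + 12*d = (d)*(d^2 + 7*d + 12) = d*(d + 4)*(d + 3)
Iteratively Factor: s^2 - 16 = (s + 4)*(s - 4)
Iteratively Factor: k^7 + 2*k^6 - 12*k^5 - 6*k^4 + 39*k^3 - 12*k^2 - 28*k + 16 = (k - 2)*(k^6 + 4*k^5 - 4*k^4 - 14*k^3 + 11*k^2 + 10*k - 8) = (k - 2)*(k + 1)*(k^5 + 3*k^4 - 7*k^3 - 7*k^2 + 18*k - 8) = (k - 2)*(k - 1)*(k + 1)*(k^4 + 4*k^3 - 3*k^2 - 10*k + 8) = (k - 2)*(k - 1)*(k + 1)*(k + 4)*(k^3 - 3*k + 2) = (k - 2)*(k - 1)^2*(k + 1)*(k + 4)*(k^2 + k - 2) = (k - 2)*(k - 1)^2*(k + 1)*(k + 2)*(k + 4)*(k - 1)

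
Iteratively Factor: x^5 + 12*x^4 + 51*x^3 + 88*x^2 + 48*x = (x)*(x^4 + 12*x^3 + 51*x^2 + 88*x + 48) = x*(x + 4)*(x^3 + 8*x^2 + 19*x + 12) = x*(x + 3)*(x + 4)*(x^2 + 5*x + 4) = x*(x + 3)*(x + 4)^2*(x + 1)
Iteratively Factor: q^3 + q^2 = (q)*(q^2 + q) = q*(q + 1)*(q)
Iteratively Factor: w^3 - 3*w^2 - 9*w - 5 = (w + 1)*(w^2 - 4*w - 5) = (w - 5)*(w + 1)*(w + 1)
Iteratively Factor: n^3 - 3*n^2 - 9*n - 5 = (n + 1)*(n^2 - 4*n - 5) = (n + 1)^2*(n - 5)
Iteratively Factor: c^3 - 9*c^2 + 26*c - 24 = (c - 2)*(c^2 - 7*c + 12) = (c - 4)*(c - 2)*(c - 3)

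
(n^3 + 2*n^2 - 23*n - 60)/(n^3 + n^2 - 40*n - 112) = (n^2 - 2*n - 15)/(n^2 - 3*n - 28)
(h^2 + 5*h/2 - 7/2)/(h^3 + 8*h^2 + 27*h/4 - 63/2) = 2*(h - 1)/(2*h^2 + 9*h - 18)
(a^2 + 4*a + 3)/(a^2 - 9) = (a + 1)/(a - 3)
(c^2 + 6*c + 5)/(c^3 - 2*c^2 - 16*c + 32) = (c^2 + 6*c + 5)/(c^3 - 2*c^2 - 16*c + 32)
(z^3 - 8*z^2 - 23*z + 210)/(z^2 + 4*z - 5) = (z^2 - 13*z + 42)/(z - 1)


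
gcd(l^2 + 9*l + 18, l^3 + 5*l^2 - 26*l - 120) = l + 6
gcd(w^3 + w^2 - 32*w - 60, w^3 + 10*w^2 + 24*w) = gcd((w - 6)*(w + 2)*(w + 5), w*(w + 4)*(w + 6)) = 1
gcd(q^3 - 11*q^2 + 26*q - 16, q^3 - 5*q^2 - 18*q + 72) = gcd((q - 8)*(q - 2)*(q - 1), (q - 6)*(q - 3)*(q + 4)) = 1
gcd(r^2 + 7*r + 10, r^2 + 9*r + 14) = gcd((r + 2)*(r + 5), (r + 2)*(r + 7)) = r + 2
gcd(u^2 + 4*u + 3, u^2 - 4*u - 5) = u + 1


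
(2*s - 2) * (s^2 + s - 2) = 2*s^3 - 6*s + 4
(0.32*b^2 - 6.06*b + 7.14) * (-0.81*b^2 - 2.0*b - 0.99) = -0.2592*b^4 + 4.2686*b^3 + 6.0198*b^2 - 8.2806*b - 7.0686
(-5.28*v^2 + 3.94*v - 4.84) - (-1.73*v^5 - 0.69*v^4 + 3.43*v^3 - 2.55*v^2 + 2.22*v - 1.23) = 1.73*v^5 + 0.69*v^4 - 3.43*v^3 - 2.73*v^2 + 1.72*v - 3.61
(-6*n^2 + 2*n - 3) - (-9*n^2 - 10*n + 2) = 3*n^2 + 12*n - 5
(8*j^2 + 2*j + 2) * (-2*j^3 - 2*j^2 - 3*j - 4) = -16*j^5 - 20*j^4 - 32*j^3 - 42*j^2 - 14*j - 8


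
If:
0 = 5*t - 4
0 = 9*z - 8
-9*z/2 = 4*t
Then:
No Solution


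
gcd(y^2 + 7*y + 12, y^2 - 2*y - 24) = y + 4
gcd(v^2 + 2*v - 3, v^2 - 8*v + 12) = 1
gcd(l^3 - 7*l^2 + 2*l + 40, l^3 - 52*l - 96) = l + 2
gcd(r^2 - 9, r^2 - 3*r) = r - 3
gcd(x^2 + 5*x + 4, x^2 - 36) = 1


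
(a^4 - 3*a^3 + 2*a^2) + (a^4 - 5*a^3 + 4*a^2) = 2*a^4 - 8*a^3 + 6*a^2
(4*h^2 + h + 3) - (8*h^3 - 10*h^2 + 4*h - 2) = -8*h^3 + 14*h^2 - 3*h + 5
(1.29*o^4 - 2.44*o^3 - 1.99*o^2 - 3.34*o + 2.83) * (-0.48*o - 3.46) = -0.6192*o^5 - 3.2922*o^4 + 9.3976*o^3 + 8.4886*o^2 + 10.198*o - 9.7918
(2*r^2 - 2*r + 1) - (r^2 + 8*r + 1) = r^2 - 10*r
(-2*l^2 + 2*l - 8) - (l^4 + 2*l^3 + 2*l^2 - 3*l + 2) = -l^4 - 2*l^3 - 4*l^2 + 5*l - 10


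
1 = 1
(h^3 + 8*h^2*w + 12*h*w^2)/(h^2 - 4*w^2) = h*(-h - 6*w)/(-h + 2*w)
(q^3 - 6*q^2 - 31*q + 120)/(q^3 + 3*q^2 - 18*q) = (q^2 - 3*q - 40)/(q*(q + 6))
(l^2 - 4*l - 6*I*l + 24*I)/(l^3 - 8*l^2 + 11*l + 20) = (l - 6*I)/(l^2 - 4*l - 5)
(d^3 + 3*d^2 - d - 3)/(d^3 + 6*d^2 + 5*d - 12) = (d + 1)/(d + 4)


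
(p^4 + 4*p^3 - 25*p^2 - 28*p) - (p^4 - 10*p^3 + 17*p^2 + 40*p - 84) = 14*p^3 - 42*p^2 - 68*p + 84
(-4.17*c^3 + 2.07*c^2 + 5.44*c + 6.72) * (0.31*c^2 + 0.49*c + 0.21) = -1.2927*c^5 - 1.4016*c^4 + 1.825*c^3 + 5.1835*c^2 + 4.4352*c + 1.4112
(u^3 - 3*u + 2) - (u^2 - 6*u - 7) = u^3 - u^2 + 3*u + 9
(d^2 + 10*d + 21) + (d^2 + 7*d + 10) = 2*d^2 + 17*d + 31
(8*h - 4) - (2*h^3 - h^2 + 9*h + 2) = -2*h^3 + h^2 - h - 6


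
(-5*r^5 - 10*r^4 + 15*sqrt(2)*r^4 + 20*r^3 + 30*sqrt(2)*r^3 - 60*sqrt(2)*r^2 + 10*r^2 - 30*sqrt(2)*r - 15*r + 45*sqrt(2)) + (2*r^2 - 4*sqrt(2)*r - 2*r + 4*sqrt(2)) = -5*r^5 - 10*r^4 + 15*sqrt(2)*r^4 + 20*r^3 + 30*sqrt(2)*r^3 - 60*sqrt(2)*r^2 + 12*r^2 - 34*sqrt(2)*r - 17*r + 49*sqrt(2)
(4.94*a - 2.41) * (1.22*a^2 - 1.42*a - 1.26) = 6.0268*a^3 - 9.955*a^2 - 2.8022*a + 3.0366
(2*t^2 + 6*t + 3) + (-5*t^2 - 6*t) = 3 - 3*t^2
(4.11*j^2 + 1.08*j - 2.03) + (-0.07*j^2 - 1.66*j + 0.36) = 4.04*j^2 - 0.58*j - 1.67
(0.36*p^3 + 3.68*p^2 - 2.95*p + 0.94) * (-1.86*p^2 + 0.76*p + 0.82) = -0.6696*p^5 - 6.5712*p^4 + 8.579*p^3 - 0.9728*p^2 - 1.7046*p + 0.7708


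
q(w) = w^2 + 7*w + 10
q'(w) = 2*w + 7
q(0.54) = 14.07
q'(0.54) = 8.08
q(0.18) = 11.29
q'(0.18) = 7.36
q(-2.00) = 0.00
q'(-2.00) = 3.00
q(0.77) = 15.98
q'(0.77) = 8.54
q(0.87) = 16.85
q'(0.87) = 8.74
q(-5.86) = 3.32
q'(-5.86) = -4.72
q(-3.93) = -2.07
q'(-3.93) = -0.86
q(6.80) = 103.84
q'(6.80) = 20.60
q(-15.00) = 130.00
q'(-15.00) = -23.00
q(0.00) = 10.00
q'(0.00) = 7.00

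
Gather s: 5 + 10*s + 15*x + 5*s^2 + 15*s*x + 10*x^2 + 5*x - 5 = 5*s^2 + s*(15*x + 10) + 10*x^2 + 20*x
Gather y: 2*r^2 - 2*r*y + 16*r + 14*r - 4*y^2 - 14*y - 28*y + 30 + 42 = 2*r^2 + 30*r - 4*y^2 + y*(-2*r - 42) + 72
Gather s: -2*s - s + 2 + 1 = 3 - 3*s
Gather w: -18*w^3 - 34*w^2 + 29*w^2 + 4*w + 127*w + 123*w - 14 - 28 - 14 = -18*w^3 - 5*w^2 + 254*w - 56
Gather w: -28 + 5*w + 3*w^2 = 3*w^2 + 5*w - 28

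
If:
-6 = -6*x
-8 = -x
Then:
No Solution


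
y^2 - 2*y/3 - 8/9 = (y - 4/3)*(y + 2/3)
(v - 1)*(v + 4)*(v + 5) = v^3 + 8*v^2 + 11*v - 20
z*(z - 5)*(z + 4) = z^3 - z^2 - 20*z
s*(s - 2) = s^2 - 2*s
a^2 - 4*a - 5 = (a - 5)*(a + 1)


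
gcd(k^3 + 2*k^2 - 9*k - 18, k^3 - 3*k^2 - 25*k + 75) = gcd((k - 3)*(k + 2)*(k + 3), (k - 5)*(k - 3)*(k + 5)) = k - 3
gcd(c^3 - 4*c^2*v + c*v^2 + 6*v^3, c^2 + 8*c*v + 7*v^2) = c + v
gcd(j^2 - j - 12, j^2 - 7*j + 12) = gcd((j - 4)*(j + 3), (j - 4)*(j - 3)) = j - 4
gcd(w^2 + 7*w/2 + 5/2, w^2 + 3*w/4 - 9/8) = 1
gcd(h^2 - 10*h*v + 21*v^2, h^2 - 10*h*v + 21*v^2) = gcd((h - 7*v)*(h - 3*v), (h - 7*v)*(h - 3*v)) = h^2 - 10*h*v + 21*v^2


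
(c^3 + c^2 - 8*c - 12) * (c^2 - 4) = c^5 + c^4 - 12*c^3 - 16*c^2 + 32*c + 48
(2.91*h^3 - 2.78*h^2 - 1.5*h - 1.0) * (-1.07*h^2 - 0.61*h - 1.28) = -3.1137*h^5 + 1.1995*h^4 - 0.424*h^3 + 5.5434*h^2 + 2.53*h + 1.28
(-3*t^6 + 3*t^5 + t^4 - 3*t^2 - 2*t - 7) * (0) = 0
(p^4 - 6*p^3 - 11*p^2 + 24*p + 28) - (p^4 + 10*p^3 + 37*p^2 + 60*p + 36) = -16*p^3 - 48*p^2 - 36*p - 8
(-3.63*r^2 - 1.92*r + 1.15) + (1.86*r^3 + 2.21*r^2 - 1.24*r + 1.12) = 1.86*r^3 - 1.42*r^2 - 3.16*r + 2.27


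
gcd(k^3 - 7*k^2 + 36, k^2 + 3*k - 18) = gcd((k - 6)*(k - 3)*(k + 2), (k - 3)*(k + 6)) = k - 3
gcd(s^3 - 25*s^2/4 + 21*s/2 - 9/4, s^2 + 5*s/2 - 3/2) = 1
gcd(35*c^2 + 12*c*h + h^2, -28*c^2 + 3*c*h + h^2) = 7*c + h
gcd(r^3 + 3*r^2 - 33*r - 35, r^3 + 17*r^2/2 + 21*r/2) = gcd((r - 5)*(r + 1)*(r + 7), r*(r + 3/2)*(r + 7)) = r + 7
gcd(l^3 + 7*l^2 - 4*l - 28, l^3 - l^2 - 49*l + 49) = l + 7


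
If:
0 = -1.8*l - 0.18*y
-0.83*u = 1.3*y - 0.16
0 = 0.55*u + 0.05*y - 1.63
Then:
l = 0.19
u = 3.13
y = -1.88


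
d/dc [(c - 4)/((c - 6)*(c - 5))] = (-c^2 + 8*c - 14)/(c^4 - 22*c^3 + 181*c^2 - 660*c + 900)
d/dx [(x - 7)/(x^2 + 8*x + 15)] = (x^2 + 8*x - 2*(x - 7)*(x + 4) + 15)/(x^2 + 8*x + 15)^2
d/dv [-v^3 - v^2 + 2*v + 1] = -3*v^2 - 2*v + 2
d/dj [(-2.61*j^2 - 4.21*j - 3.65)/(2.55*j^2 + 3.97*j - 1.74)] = (0.373800000000003*j^2 + 27.6978*j + 21.8159)/(6.5025*j^4 + 20.247*j^3 + 6.8869*j^2 - 13.8156*j + 3.0276)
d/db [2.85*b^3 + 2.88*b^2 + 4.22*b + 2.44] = 8.55*b^2 + 5.76*b + 4.22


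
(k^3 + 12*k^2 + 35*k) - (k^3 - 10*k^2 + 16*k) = 22*k^2 + 19*k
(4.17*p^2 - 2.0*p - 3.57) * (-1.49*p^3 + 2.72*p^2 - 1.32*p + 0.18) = -6.2133*p^5 + 14.3224*p^4 - 5.6251*p^3 - 6.3198*p^2 + 4.3524*p - 0.6426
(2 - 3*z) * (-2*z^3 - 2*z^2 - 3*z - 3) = 6*z^4 + 2*z^3 + 5*z^2 + 3*z - 6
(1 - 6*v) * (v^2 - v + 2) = -6*v^3 + 7*v^2 - 13*v + 2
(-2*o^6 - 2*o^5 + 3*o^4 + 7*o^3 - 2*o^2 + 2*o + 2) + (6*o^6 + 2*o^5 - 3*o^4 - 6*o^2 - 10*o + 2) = 4*o^6 + 7*o^3 - 8*o^2 - 8*o + 4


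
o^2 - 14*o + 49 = (o - 7)^2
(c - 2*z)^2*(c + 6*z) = c^3 + 2*c^2*z - 20*c*z^2 + 24*z^3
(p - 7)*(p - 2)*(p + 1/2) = p^3 - 17*p^2/2 + 19*p/2 + 7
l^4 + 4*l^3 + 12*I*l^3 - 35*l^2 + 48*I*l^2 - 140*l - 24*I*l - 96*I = (l + 4)*(l + I)*(l + 3*I)*(l + 8*I)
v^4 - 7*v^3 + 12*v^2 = v^2*(v - 4)*(v - 3)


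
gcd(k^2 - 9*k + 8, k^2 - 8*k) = k - 8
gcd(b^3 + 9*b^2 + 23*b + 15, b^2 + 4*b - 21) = 1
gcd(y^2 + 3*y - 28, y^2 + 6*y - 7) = y + 7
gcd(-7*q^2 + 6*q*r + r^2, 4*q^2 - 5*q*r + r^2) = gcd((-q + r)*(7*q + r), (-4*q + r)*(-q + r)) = q - r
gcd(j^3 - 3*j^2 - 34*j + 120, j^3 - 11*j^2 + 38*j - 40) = j^2 - 9*j + 20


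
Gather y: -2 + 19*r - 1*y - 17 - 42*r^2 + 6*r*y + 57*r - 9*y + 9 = -42*r^2 + 76*r + y*(6*r - 10) - 10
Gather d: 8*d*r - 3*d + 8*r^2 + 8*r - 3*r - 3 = d*(8*r - 3) + 8*r^2 + 5*r - 3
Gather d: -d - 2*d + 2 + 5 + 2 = 9 - 3*d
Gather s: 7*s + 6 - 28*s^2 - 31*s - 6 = -28*s^2 - 24*s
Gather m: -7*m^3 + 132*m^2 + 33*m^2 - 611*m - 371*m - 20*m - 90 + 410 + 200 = -7*m^3 + 165*m^2 - 1002*m + 520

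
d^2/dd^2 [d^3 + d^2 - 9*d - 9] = 6*d + 2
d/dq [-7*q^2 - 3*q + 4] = -14*q - 3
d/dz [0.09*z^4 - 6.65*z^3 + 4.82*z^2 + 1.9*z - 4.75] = 0.36*z^3 - 19.95*z^2 + 9.64*z + 1.9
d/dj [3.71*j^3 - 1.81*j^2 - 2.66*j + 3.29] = 11.13*j^2 - 3.62*j - 2.66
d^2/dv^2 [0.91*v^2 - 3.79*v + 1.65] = 1.82000000000000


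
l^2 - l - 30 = (l - 6)*(l + 5)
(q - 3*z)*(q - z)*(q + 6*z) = q^3 + 2*q^2*z - 21*q*z^2 + 18*z^3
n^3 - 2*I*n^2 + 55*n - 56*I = (n - 8*I)*(n - I)*(n + 7*I)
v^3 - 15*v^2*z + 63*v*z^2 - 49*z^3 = (v - 7*z)^2*(v - z)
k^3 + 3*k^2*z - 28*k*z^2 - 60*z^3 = (k - 5*z)*(k + 2*z)*(k + 6*z)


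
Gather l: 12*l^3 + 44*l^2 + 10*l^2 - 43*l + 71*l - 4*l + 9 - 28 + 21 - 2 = 12*l^3 + 54*l^2 + 24*l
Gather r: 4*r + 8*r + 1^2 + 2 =12*r + 3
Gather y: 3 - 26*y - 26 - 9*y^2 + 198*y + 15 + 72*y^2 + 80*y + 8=63*y^2 + 252*y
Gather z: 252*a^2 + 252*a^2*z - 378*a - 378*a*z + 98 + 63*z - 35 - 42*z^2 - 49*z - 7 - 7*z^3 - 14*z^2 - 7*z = 252*a^2 - 378*a - 7*z^3 - 56*z^2 + z*(252*a^2 - 378*a + 7) + 56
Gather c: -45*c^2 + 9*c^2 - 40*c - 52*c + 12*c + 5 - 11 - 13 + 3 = -36*c^2 - 80*c - 16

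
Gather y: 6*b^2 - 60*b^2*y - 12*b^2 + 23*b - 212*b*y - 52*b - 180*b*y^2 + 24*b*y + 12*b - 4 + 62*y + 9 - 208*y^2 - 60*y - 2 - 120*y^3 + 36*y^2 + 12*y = -6*b^2 - 17*b - 120*y^3 + y^2*(-180*b - 172) + y*(-60*b^2 - 188*b + 14) + 3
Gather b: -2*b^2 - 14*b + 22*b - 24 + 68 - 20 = -2*b^2 + 8*b + 24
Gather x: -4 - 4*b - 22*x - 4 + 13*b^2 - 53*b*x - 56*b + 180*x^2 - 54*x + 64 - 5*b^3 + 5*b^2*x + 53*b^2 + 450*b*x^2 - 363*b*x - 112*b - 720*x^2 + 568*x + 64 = -5*b^3 + 66*b^2 - 172*b + x^2*(450*b - 540) + x*(5*b^2 - 416*b + 492) + 120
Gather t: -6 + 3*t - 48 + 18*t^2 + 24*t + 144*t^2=162*t^2 + 27*t - 54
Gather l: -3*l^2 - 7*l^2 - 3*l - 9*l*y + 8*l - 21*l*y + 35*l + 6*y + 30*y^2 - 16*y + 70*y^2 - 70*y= -10*l^2 + l*(40 - 30*y) + 100*y^2 - 80*y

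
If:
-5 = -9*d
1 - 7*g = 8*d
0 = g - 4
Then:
No Solution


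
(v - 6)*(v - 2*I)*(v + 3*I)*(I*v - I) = I*v^4 - v^3 - 7*I*v^3 + 7*v^2 + 12*I*v^2 - 6*v - 42*I*v + 36*I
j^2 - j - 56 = (j - 8)*(j + 7)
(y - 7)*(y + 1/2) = y^2 - 13*y/2 - 7/2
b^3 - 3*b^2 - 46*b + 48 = (b - 8)*(b - 1)*(b + 6)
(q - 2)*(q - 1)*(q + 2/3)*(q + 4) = q^4 + 5*q^3/3 - 28*q^2/3 + 4*q/3 + 16/3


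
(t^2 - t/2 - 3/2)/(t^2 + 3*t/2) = (2*t^2 - t - 3)/(t*(2*t + 3))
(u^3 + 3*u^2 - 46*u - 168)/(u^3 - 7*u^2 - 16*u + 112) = (u + 6)/(u - 4)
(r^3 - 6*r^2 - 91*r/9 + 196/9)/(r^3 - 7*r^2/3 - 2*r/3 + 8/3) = (r^2 - 14*r/3 - 49/3)/(r^2 - r - 2)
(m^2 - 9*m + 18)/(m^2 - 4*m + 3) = (m - 6)/(m - 1)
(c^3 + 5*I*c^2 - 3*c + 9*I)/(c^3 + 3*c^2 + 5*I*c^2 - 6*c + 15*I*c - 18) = (c^2 + 2*I*c + 3)/(c^2 + c*(3 + 2*I) + 6*I)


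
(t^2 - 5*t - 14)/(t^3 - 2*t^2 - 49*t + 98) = (t + 2)/(t^2 + 5*t - 14)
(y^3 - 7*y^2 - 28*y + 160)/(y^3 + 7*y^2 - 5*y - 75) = (y^2 - 12*y + 32)/(y^2 + 2*y - 15)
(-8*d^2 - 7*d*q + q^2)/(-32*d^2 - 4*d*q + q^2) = (d + q)/(4*d + q)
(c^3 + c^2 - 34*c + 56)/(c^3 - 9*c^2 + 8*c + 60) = (c^3 + c^2 - 34*c + 56)/(c^3 - 9*c^2 + 8*c + 60)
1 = 1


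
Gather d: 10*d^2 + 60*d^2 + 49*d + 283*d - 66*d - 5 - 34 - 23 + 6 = 70*d^2 + 266*d - 56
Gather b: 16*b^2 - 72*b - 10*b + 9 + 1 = 16*b^2 - 82*b + 10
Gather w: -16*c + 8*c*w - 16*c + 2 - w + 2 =-32*c + w*(8*c - 1) + 4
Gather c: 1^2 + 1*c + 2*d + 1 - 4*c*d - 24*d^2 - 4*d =c*(1 - 4*d) - 24*d^2 - 2*d + 2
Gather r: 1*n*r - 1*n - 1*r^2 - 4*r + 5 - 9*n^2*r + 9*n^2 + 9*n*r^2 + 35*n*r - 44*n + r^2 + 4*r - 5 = 9*n^2 + 9*n*r^2 - 45*n + r*(-9*n^2 + 36*n)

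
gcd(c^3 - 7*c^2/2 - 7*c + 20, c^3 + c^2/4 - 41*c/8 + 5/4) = c^2 + c/2 - 5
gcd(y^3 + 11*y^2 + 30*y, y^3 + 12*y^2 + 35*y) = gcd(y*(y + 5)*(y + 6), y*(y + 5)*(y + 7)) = y^2 + 5*y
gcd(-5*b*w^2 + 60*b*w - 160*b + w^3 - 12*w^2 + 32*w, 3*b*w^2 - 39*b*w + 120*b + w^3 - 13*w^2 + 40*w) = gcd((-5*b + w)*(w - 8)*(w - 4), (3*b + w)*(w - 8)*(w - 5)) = w - 8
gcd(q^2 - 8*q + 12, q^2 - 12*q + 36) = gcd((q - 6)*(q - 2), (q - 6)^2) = q - 6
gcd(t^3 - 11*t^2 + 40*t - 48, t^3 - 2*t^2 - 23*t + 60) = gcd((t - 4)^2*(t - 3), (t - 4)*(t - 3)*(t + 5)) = t^2 - 7*t + 12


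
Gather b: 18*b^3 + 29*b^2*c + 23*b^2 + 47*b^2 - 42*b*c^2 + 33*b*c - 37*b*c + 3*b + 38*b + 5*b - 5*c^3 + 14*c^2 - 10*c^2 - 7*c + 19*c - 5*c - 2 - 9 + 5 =18*b^3 + b^2*(29*c + 70) + b*(-42*c^2 - 4*c + 46) - 5*c^3 + 4*c^2 + 7*c - 6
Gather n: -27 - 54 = -81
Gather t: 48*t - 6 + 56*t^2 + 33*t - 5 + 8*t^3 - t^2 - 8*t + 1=8*t^3 + 55*t^2 + 73*t - 10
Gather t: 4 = 4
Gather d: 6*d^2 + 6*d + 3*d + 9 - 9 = 6*d^2 + 9*d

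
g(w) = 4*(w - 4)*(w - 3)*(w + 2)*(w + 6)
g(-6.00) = 0.00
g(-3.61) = -774.23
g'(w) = 4*(w - 4)*(w - 3)*(w + 2) + 4*(w - 4)*(w - 3)*(w + 6) + 4*(w - 4)*(w + 2)*(w + 6) + 4*(w - 3)*(w + 2)*(w + 6) = 16*w^3 + 12*w^2 - 256*w + 48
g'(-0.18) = 94.38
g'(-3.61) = 375.81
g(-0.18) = 563.19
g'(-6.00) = -1440.00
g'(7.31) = 5067.76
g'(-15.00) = -47412.00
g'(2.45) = -271.87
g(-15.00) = 160056.00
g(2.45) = 128.22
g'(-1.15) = 333.94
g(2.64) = 78.51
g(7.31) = 7071.20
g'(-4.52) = -27.24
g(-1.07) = 378.44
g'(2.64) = -249.81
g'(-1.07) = 316.06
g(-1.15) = 352.43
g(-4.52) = -955.83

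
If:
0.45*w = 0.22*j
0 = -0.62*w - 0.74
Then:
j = -2.44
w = -1.19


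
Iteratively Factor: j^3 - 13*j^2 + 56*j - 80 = (j - 4)*(j^2 - 9*j + 20) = (j - 5)*(j - 4)*(j - 4)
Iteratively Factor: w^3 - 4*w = (w + 2)*(w^2 - 2*w) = w*(w + 2)*(w - 2)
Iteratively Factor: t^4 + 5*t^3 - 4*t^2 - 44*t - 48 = (t + 2)*(t^3 + 3*t^2 - 10*t - 24) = (t - 3)*(t + 2)*(t^2 + 6*t + 8) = (t - 3)*(t + 2)*(t + 4)*(t + 2)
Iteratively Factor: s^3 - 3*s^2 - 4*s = (s - 4)*(s^2 + s) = (s - 4)*(s + 1)*(s)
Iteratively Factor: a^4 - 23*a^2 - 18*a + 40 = (a + 4)*(a^3 - 4*a^2 - 7*a + 10) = (a - 1)*(a + 4)*(a^2 - 3*a - 10) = (a - 5)*(a - 1)*(a + 4)*(a + 2)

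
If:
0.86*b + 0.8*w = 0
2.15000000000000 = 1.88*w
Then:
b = -1.06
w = 1.14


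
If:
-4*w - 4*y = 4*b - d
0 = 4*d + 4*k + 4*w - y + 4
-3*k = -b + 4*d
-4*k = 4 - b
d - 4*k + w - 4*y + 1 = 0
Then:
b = -20/7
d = 4/7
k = -12/7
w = 5/7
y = 16/7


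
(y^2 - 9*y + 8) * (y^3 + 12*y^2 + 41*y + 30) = y^5 + 3*y^4 - 59*y^3 - 243*y^2 + 58*y + 240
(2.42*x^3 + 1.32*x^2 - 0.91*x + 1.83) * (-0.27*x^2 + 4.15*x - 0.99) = -0.6534*x^5 + 9.6866*x^4 + 3.3279*x^3 - 5.5774*x^2 + 8.4954*x - 1.8117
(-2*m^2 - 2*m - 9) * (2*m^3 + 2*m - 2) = -4*m^5 - 4*m^4 - 22*m^3 - 14*m + 18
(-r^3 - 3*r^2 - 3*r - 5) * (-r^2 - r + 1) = r^5 + 4*r^4 + 5*r^3 + 5*r^2 + 2*r - 5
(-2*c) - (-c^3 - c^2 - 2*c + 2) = c^3 + c^2 - 2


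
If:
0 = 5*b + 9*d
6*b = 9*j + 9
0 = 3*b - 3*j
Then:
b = -3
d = 5/3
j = -3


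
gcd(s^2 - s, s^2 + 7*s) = s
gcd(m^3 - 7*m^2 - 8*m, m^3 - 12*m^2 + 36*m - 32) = m - 8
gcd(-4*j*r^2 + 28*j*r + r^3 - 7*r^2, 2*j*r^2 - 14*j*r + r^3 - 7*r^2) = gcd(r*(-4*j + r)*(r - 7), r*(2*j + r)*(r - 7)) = r^2 - 7*r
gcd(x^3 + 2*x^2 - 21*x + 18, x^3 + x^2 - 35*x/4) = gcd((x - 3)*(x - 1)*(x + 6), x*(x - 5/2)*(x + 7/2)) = 1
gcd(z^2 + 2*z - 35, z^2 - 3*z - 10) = z - 5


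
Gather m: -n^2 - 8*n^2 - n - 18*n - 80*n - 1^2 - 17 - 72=-9*n^2 - 99*n - 90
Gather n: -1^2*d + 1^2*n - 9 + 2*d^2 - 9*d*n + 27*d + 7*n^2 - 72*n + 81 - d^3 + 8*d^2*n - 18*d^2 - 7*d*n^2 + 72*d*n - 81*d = -d^3 - 16*d^2 - 55*d + n^2*(7 - 7*d) + n*(8*d^2 + 63*d - 71) + 72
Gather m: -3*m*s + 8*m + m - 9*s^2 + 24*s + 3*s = m*(9 - 3*s) - 9*s^2 + 27*s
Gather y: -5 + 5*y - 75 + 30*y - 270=35*y - 350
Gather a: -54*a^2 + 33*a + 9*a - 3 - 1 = -54*a^2 + 42*a - 4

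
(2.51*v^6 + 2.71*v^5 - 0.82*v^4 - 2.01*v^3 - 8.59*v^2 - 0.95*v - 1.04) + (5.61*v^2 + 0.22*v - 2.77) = 2.51*v^6 + 2.71*v^5 - 0.82*v^4 - 2.01*v^3 - 2.98*v^2 - 0.73*v - 3.81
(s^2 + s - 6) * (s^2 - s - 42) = s^4 - 49*s^2 - 36*s + 252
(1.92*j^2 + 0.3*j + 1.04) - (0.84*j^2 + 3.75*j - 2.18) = 1.08*j^2 - 3.45*j + 3.22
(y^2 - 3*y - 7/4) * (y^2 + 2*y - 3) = y^4 - y^3 - 43*y^2/4 + 11*y/2 + 21/4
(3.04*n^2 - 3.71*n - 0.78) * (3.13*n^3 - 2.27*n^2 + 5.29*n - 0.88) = 9.5152*n^5 - 18.5131*n^4 + 22.0619*n^3 - 20.5305*n^2 - 0.8614*n + 0.6864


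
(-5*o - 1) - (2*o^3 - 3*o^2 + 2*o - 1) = -2*o^3 + 3*o^2 - 7*o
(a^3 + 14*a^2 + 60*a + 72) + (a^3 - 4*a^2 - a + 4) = 2*a^3 + 10*a^2 + 59*a + 76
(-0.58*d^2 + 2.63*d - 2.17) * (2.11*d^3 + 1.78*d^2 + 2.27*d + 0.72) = -1.2238*d^5 + 4.5169*d^4 - 1.2139*d^3 + 1.6899*d^2 - 3.0323*d - 1.5624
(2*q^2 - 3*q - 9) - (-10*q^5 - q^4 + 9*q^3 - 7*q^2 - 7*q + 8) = 10*q^5 + q^4 - 9*q^3 + 9*q^2 + 4*q - 17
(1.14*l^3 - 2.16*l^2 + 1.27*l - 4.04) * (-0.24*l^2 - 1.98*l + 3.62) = -0.2736*l^5 - 1.7388*l^4 + 8.0988*l^3 - 9.3642*l^2 + 12.5966*l - 14.6248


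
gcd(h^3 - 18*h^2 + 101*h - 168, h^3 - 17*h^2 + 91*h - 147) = h^2 - 10*h + 21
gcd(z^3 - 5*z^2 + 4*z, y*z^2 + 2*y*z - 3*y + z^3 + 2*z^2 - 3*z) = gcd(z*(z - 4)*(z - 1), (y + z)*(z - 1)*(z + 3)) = z - 1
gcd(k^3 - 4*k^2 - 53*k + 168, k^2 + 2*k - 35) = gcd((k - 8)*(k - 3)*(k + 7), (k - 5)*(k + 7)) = k + 7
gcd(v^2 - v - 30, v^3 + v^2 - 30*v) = 1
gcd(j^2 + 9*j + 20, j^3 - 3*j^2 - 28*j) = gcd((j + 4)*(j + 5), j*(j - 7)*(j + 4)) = j + 4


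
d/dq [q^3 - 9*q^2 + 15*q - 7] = 3*q^2 - 18*q + 15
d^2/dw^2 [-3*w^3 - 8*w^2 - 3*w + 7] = -18*w - 16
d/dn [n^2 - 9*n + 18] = 2*n - 9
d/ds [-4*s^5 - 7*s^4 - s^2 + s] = -20*s^4 - 28*s^3 - 2*s + 1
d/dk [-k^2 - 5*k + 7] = -2*k - 5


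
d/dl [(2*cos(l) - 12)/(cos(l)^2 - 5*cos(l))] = 2*(sin(l) + 30*sin(l)/cos(l)^2 - 12*tan(l))/(cos(l) - 5)^2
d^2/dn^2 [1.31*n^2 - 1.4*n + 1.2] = 2.62000000000000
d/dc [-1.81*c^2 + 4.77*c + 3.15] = 4.77 - 3.62*c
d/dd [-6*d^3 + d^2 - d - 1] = -18*d^2 + 2*d - 1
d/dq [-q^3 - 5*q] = -3*q^2 - 5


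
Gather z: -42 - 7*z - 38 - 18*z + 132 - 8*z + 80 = 132 - 33*z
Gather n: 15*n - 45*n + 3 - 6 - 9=-30*n - 12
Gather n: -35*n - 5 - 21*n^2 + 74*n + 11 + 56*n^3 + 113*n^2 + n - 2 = 56*n^3 + 92*n^2 + 40*n + 4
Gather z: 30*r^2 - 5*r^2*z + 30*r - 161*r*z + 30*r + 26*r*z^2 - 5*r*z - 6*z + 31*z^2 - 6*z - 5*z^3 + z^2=30*r^2 + 60*r - 5*z^3 + z^2*(26*r + 32) + z*(-5*r^2 - 166*r - 12)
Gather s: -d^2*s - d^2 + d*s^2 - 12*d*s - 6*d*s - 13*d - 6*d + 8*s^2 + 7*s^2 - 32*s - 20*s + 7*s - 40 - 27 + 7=-d^2 - 19*d + s^2*(d + 15) + s*(-d^2 - 18*d - 45) - 60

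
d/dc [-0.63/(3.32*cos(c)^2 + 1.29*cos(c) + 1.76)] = -(4.1832*cos(c) + 0.8127)*sin(c)/(3.32*cos(c)^2 + 1.29*cos(c) + 1.76)^2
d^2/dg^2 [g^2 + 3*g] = 2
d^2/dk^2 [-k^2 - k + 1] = -2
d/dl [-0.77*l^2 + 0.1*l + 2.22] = 0.1 - 1.54*l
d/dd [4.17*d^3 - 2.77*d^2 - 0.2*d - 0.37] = 12.51*d^2 - 5.54*d - 0.2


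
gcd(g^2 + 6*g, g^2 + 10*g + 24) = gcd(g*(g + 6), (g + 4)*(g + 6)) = g + 6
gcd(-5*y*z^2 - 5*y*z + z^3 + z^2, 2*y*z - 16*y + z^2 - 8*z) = 1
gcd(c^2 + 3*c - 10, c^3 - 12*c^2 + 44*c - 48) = c - 2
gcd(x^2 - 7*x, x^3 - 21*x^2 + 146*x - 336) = x - 7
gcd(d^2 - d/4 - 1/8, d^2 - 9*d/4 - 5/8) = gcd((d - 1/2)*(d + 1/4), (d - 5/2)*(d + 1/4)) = d + 1/4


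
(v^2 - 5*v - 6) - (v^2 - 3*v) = -2*v - 6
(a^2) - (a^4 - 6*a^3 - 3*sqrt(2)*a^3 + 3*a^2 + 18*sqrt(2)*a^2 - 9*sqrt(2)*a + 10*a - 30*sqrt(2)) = -a^4 + 3*sqrt(2)*a^3 + 6*a^3 - 18*sqrt(2)*a^2 - 2*a^2 - 10*a + 9*sqrt(2)*a + 30*sqrt(2)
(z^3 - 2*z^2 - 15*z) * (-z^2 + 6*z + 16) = -z^5 + 8*z^4 + 19*z^3 - 122*z^2 - 240*z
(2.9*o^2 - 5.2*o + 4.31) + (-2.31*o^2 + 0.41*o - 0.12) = 0.59*o^2 - 4.79*o + 4.19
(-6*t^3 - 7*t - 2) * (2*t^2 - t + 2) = -12*t^5 + 6*t^4 - 26*t^3 + 3*t^2 - 12*t - 4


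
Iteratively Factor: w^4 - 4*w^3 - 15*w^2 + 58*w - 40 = (w - 5)*(w^3 + w^2 - 10*w + 8) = (w - 5)*(w - 1)*(w^2 + 2*w - 8) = (w - 5)*(w - 2)*(w - 1)*(w + 4)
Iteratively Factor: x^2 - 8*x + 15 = (x - 3)*(x - 5)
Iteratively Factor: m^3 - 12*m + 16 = (m - 2)*(m^2 + 2*m - 8) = (m - 2)*(m + 4)*(m - 2)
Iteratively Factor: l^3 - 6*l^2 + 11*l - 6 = (l - 2)*(l^2 - 4*l + 3) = (l - 2)*(l - 1)*(l - 3)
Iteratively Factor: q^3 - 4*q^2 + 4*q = (q)*(q^2 - 4*q + 4) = q*(q - 2)*(q - 2)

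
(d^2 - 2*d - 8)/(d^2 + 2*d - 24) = (d + 2)/(d + 6)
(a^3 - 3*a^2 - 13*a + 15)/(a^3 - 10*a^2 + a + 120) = (a - 1)/(a - 8)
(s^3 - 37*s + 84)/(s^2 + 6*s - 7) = (s^2 - 7*s + 12)/(s - 1)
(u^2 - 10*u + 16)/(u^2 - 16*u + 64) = (u - 2)/(u - 8)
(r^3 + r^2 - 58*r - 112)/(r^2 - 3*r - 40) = (r^2 + 9*r + 14)/(r + 5)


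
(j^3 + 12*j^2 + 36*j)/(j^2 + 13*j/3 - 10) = 3*j*(j + 6)/(3*j - 5)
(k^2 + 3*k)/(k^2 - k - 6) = k*(k + 3)/(k^2 - k - 6)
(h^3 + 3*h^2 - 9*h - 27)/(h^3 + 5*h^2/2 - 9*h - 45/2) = 2*(h + 3)/(2*h + 5)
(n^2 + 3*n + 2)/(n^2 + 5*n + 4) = (n + 2)/(n + 4)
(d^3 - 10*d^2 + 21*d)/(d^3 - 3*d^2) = (d - 7)/d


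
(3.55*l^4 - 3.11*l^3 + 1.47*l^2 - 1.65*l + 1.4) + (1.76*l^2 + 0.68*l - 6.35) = 3.55*l^4 - 3.11*l^3 + 3.23*l^2 - 0.97*l - 4.95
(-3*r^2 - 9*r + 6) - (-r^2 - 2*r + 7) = -2*r^2 - 7*r - 1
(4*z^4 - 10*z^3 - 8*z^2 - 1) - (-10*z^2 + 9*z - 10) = 4*z^4 - 10*z^3 + 2*z^2 - 9*z + 9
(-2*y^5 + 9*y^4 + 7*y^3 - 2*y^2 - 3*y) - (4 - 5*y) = -2*y^5 + 9*y^4 + 7*y^3 - 2*y^2 + 2*y - 4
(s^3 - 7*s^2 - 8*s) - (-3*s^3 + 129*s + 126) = 4*s^3 - 7*s^2 - 137*s - 126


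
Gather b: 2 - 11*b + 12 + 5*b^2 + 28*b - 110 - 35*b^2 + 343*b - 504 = -30*b^2 + 360*b - 600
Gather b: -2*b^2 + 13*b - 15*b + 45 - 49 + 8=-2*b^2 - 2*b + 4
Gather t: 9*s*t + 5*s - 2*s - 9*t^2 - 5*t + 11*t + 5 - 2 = 3*s - 9*t^2 + t*(9*s + 6) + 3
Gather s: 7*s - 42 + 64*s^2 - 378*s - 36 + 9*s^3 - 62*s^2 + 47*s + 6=9*s^3 + 2*s^2 - 324*s - 72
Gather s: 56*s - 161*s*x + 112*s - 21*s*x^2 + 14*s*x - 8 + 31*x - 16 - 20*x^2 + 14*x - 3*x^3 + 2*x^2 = s*(-21*x^2 - 147*x + 168) - 3*x^3 - 18*x^2 + 45*x - 24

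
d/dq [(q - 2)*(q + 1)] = 2*q - 1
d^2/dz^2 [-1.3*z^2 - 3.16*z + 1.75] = -2.60000000000000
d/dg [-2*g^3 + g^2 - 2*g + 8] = -6*g^2 + 2*g - 2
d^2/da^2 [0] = 0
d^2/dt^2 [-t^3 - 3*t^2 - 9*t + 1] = -6*t - 6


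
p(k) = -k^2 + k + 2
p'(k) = 1 - 2*k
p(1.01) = 1.99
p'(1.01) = -1.02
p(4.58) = -14.40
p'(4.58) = -8.16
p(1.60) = 1.04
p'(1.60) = -2.20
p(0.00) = 2.00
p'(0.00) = 1.00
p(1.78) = 0.61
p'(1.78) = -2.56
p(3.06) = -4.30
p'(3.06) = -5.12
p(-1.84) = -3.23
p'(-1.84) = 4.68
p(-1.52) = -1.83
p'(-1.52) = 4.04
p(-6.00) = -40.00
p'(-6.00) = 13.00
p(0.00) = 2.00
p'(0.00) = 1.00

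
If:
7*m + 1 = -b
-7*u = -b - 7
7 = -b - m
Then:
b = -8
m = 1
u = -1/7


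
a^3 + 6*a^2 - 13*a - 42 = (a - 3)*(a + 2)*(a + 7)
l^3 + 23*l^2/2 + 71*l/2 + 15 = (l + 1/2)*(l + 5)*(l + 6)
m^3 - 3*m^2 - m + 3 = (m - 3)*(m - 1)*(m + 1)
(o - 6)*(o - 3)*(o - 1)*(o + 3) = o^4 - 7*o^3 - 3*o^2 + 63*o - 54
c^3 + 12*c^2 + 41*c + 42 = (c + 2)*(c + 3)*(c + 7)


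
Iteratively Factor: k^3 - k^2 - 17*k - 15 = (k + 1)*(k^2 - 2*k - 15) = (k - 5)*(k + 1)*(k + 3)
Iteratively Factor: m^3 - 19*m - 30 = (m + 3)*(m^2 - 3*m - 10) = (m - 5)*(m + 3)*(m + 2)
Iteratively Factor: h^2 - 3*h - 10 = (h - 5)*(h + 2)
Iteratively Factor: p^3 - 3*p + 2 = (p + 2)*(p^2 - 2*p + 1) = (p - 1)*(p + 2)*(p - 1)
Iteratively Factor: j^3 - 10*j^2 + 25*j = (j - 5)*(j^2 - 5*j) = (j - 5)^2*(j)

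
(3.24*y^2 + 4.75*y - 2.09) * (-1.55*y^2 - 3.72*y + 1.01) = -5.022*y^4 - 19.4153*y^3 - 11.1581*y^2 + 12.5723*y - 2.1109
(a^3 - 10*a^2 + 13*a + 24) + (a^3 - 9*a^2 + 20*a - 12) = 2*a^3 - 19*a^2 + 33*a + 12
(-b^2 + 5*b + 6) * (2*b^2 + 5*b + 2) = -2*b^4 + 5*b^3 + 35*b^2 + 40*b + 12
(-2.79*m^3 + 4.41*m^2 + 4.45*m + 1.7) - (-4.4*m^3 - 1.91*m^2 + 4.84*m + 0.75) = 1.61*m^3 + 6.32*m^2 - 0.39*m + 0.95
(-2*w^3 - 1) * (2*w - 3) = -4*w^4 + 6*w^3 - 2*w + 3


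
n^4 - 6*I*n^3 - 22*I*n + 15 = (n - 5*I)*(n - 3*I)*(n + I)^2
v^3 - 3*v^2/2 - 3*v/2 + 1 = (v - 2)*(v - 1/2)*(v + 1)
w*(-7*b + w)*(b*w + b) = -7*b^2*w^2 - 7*b^2*w + b*w^3 + b*w^2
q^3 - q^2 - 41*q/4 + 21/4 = (q - 7/2)*(q - 1/2)*(q + 3)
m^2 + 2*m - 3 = (m - 1)*(m + 3)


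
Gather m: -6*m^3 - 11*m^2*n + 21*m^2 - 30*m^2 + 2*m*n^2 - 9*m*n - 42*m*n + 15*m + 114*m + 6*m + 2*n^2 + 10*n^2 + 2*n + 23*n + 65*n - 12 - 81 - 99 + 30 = -6*m^3 + m^2*(-11*n - 9) + m*(2*n^2 - 51*n + 135) + 12*n^2 + 90*n - 162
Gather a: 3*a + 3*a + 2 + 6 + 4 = 6*a + 12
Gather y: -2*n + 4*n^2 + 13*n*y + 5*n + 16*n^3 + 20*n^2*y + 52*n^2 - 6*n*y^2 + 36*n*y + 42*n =16*n^3 + 56*n^2 - 6*n*y^2 + 45*n + y*(20*n^2 + 49*n)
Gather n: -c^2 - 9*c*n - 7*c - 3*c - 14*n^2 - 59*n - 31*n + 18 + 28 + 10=-c^2 - 10*c - 14*n^2 + n*(-9*c - 90) + 56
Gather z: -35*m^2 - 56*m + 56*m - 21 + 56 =35 - 35*m^2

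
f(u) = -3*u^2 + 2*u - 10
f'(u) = 2 - 6*u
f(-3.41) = -51.70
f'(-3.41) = 22.46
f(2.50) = -23.75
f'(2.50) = -13.00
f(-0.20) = -10.52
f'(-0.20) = 3.20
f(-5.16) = -100.20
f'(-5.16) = 32.96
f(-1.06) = -15.49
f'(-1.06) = 8.36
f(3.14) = -33.30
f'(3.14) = -16.84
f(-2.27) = -30.00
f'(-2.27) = 15.62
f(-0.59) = -12.22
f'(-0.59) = 5.54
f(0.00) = -10.00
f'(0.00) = 2.00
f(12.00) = -418.00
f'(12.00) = -70.00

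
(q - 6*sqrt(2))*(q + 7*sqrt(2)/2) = q^2 - 5*sqrt(2)*q/2 - 42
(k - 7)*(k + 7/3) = k^2 - 14*k/3 - 49/3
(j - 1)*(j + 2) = j^2 + j - 2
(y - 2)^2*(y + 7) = y^3 + 3*y^2 - 24*y + 28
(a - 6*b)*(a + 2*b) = a^2 - 4*a*b - 12*b^2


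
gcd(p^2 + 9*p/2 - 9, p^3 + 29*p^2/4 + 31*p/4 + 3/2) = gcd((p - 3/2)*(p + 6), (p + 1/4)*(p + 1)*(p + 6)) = p + 6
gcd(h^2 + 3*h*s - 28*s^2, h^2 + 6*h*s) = 1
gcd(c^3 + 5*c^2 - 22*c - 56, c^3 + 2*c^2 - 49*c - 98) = c^2 + 9*c + 14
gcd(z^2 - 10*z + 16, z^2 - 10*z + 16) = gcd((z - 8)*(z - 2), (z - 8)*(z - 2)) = z^2 - 10*z + 16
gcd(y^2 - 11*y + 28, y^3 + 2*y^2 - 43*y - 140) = y - 7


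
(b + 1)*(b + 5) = b^2 + 6*b + 5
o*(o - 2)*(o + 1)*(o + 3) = o^4 + 2*o^3 - 5*o^2 - 6*o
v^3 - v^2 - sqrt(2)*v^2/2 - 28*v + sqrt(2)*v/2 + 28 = (v - 1)*(v - 4*sqrt(2))*(v + 7*sqrt(2)/2)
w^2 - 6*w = w*(w - 6)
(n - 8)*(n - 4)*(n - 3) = n^3 - 15*n^2 + 68*n - 96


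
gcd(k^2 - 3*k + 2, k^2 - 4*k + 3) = k - 1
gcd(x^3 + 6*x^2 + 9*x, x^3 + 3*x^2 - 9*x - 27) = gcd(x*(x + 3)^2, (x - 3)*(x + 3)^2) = x^2 + 6*x + 9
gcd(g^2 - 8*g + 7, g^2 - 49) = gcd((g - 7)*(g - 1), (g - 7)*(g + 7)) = g - 7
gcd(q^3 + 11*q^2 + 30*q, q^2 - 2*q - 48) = q + 6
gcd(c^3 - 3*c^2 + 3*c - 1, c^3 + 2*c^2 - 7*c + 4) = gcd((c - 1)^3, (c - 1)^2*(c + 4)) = c^2 - 2*c + 1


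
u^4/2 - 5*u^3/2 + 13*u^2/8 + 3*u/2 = u*(u/2 + 1/4)*(u - 4)*(u - 3/2)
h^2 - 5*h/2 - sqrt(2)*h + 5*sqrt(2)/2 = (h - 5/2)*(h - sqrt(2))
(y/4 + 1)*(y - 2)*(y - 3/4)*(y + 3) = y^4/4 + 17*y^3/16 - 23*y^2/16 - 45*y/8 + 9/2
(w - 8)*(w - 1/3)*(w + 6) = w^3 - 7*w^2/3 - 142*w/3 + 16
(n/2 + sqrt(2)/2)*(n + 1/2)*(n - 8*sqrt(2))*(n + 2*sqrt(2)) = n^4/2 - 5*sqrt(2)*n^3/2 + n^3/4 - 22*n^2 - 5*sqrt(2)*n^2/4 - 16*sqrt(2)*n - 11*n - 8*sqrt(2)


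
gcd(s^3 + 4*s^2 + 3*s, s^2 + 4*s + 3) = s^2 + 4*s + 3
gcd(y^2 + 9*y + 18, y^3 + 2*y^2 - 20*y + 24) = y + 6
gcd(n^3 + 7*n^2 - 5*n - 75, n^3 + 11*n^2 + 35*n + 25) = n^2 + 10*n + 25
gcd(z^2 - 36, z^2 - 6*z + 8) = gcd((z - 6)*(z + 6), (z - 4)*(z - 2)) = 1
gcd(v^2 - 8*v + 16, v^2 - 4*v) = v - 4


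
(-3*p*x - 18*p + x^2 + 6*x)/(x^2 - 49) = (-3*p*x - 18*p + x^2 + 6*x)/(x^2 - 49)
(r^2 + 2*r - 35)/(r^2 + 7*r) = (r - 5)/r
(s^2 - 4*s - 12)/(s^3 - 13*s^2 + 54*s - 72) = (s + 2)/(s^2 - 7*s + 12)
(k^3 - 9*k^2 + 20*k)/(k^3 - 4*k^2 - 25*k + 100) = k/(k + 5)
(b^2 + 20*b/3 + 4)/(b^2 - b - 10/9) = 3*(b + 6)/(3*b - 5)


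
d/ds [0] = 0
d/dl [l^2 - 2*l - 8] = 2*l - 2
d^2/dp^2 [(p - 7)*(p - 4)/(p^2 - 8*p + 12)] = 2*(-3*p^3 + 48*p^2 - 276*p + 544)/(p^6 - 24*p^5 + 228*p^4 - 1088*p^3 + 2736*p^2 - 3456*p + 1728)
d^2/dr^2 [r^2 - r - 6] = 2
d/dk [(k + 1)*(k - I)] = 2*k + 1 - I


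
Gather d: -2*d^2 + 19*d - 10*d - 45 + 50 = -2*d^2 + 9*d + 5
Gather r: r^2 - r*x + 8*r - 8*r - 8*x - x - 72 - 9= r^2 - r*x - 9*x - 81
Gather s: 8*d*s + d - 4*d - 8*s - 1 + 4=-3*d + s*(8*d - 8) + 3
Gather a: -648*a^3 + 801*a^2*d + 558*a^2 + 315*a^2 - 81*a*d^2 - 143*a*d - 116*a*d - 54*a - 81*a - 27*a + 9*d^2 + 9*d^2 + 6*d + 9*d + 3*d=-648*a^3 + a^2*(801*d + 873) + a*(-81*d^2 - 259*d - 162) + 18*d^2 + 18*d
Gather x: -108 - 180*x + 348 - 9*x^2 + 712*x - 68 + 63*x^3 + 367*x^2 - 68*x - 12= 63*x^3 + 358*x^2 + 464*x + 160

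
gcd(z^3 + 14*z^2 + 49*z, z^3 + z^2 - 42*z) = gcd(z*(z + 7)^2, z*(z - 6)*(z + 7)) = z^2 + 7*z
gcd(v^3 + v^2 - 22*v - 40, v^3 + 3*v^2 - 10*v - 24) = v^2 + 6*v + 8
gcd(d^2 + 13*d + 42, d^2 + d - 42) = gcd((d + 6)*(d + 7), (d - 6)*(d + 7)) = d + 7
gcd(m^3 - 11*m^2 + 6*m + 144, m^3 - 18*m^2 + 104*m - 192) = m^2 - 14*m + 48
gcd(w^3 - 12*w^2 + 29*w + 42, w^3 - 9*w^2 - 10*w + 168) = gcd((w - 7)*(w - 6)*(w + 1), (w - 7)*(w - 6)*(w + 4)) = w^2 - 13*w + 42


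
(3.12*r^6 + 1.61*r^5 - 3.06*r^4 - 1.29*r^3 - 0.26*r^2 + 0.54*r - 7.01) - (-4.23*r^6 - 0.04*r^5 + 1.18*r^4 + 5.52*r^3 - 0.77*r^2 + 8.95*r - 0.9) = 7.35*r^6 + 1.65*r^5 - 4.24*r^4 - 6.81*r^3 + 0.51*r^2 - 8.41*r - 6.11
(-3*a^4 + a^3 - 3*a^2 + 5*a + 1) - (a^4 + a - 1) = -4*a^4 + a^3 - 3*a^2 + 4*a + 2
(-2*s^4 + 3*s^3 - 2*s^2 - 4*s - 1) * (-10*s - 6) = 20*s^5 - 18*s^4 + 2*s^3 + 52*s^2 + 34*s + 6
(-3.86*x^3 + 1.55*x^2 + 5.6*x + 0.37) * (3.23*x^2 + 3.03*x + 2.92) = -12.4678*x^5 - 6.6893*x^4 + 11.5133*x^3 + 22.6891*x^2 + 17.4731*x + 1.0804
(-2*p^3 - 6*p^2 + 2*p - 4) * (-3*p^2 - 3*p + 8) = 6*p^5 + 24*p^4 - 4*p^3 - 42*p^2 + 28*p - 32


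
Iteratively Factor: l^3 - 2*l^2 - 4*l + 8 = (l + 2)*(l^2 - 4*l + 4) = (l - 2)*(l + 2)*(l - 2)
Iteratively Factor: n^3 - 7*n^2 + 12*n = (n - 4)*(n^2 - 3*n) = n*(n - 4)*(n - 3)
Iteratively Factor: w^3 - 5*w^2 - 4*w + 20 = (w + 2)*(w^2 - 7*w + 10) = (w - 2)*(w + 2)*(w - 5)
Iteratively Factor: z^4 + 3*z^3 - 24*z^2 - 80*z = (z - 5)*(z^3 + 8*z^2 + 16*z) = (z - 5)*(z + 4)*(z^2 + 4*z) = (z - 5)*(z + 4)^2*(z)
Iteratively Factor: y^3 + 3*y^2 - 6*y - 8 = (y + 4)*(y^2 - y - 2) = (y + 1)*(y + 4)*(y - 2)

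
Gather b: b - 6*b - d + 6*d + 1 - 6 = -5*b + 5*d - 5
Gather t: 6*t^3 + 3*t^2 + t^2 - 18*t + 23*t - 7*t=6*t^3 + 4*t^2 - 2*t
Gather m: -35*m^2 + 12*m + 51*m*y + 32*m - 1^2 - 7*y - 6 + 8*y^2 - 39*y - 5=-35*m^2 + m*(51*y + 44) + 8*y^2 - 46*y - 12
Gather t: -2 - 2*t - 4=-2*t - 6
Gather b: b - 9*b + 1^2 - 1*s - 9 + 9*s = -8*b + 8*s - 8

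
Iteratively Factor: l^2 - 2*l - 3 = (l - 3)*(l + 1)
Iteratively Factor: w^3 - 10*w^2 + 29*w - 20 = (w - 4)*(w^2 - 6*w + 5) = (w - 5)*(w - 4)*(w - 1)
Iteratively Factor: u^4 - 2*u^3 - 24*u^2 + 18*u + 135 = (u + 3)*(u^3 - 5*u^2 - 9*u + 45) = (u - 3)*(u + 3)*(u^2 - 2*u - 15) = (u - 5)*(u - 3)*(u + 3)*(u + 3)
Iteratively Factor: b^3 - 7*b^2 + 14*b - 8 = (b - 1)*(b^2 - 6*b + 8) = (b - 4)*(b - 1)*(b - 2)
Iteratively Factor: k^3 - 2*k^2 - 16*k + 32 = (k - 2)*(k^2 - 16) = (k - 4)*(k - 2)*(k + 4)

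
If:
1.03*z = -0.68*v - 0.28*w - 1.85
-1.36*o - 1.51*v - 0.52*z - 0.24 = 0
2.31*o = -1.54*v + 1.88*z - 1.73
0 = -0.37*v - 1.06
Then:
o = 2.42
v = -2.86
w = -5.32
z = 1.54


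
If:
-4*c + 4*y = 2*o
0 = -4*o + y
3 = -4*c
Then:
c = -3/4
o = -3/14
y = -6/7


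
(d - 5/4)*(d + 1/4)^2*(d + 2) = d^4 + 5*d^3/4 - 33*d^2/16 - 77*d/64 - 5/32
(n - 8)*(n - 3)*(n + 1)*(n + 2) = n^4 - 8*n^3 - 7*n^2 + 50*n + 48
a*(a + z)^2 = a^3 + 2*a^2*z + a*z^2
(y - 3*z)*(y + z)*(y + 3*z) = y^3 + y^2*z - 9*y*z^2 - 9*z^3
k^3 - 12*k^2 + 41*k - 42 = (k - 7)*(k - 3)*(k - 2)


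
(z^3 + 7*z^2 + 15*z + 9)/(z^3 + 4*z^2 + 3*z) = (z + 3)/z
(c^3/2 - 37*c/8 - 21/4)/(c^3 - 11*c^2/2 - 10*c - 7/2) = (-4*c^3 + 37*c + 42)/(4*(-2*c^3 + 11*c^2 + 20*c + 7))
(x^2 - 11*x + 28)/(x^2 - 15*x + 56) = (x - 4)/(x - 8)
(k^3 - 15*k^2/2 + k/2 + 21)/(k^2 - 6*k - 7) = (k^2 - k/2 - 3)/(k + 1)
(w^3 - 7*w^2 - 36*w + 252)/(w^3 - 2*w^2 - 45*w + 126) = (w^2 - w - 42)/(w^2 + 4*w - 21)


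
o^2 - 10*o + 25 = (o - 5)^2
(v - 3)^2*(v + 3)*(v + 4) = v^4 + v^3 - 21*v^2 - 9*v + 108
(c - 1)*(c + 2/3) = c^2 - c/3 - 2/3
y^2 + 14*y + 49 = (y + 7)^2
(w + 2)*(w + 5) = w^2 + 7*w + 10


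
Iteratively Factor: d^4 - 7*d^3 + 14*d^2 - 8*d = (d - 2)*(d^3 - 5*d^2 + 4*d) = (d - 2)*(d - 1)*(d^2 - 4*d) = (d - 4)*(d - 2)*(d - 1)*(d)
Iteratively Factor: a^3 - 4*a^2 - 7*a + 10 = (a + 2)*(a^2 - 6*a + 5) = (a - 5)*(a + 2)*(a - 1)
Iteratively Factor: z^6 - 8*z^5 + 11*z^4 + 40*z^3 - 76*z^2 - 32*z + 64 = (z - 4)*(z^5 - 4*z^4 - 5*z^3 + 20*z^2 + 4*z - 16) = (z - 4)*(z - 2)*(z^4 - 2*z^3 - 9*z^2 + 2*z + 8) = (z - 4)*(z - 2)*(z + 2)*(z^3 - 4*z^2 - z + 4) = (z - 4)^2*(z - 2)*(z + 2)*(z^2 - 1) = (z - 4)^2*(z - 2)*(z + 1)*(z + 2)*(z - 1)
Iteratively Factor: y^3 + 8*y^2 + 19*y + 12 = (y + 4)*(y^2 + 4*y + 3) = (y + 1)*(y + 4)*(y + 3)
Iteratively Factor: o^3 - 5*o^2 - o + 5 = (o - 1)*(o^2 - 4*o - 5) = (o - 5)*(o - 1)*(o + 1)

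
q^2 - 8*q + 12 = (q - 6)*(q - 2)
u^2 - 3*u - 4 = (u - 4)*(u + 1)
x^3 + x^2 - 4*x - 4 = (x - 2)*(x + 1)*(x + 2)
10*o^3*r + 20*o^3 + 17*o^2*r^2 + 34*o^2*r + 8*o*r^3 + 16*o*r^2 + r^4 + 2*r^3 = (o + r)*(2*o + r)*(5*o + r)*(r + 2)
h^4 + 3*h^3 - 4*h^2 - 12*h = h*(h - 2)*(h + 2)*(h + 3)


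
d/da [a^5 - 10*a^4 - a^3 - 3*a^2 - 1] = a*(5*a^3 - 40*a^2 - 3*a - 6)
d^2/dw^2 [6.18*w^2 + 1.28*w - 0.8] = 12.3600000000000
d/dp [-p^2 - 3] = -2*p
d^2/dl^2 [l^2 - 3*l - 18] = 2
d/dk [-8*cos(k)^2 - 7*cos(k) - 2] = (16*cos(k) + 7)*sin(k)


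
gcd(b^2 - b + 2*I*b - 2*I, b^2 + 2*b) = 1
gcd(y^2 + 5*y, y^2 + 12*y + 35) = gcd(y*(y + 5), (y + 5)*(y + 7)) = y + 5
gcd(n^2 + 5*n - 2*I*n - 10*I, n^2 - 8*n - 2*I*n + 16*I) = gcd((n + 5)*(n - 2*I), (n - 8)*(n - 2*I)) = n - 2*I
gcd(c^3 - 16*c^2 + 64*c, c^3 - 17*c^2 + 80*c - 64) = c^2 - 16*c + 64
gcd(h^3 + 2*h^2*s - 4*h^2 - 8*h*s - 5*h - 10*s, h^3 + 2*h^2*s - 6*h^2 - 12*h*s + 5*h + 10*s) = h^2 + 2*h*s - 5*h - 10*s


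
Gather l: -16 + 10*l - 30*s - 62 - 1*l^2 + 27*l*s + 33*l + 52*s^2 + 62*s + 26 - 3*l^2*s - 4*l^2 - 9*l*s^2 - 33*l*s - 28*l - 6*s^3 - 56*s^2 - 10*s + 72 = l^2*(-3*s - 5) + l*(-9*s^2 - 6*s + 15) - 6*s^3 - 4*s^2 + 22*s + 20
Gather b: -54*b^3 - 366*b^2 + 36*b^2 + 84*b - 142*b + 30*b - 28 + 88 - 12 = -54*b^3 - 330*b^2 - 28*b + 48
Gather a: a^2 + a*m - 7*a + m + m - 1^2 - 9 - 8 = a^2 + a*(m - 7) + 2*m - 18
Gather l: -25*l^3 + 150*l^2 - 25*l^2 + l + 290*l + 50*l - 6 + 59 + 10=-25*l^3 + 125*l^2 + 341*l + 63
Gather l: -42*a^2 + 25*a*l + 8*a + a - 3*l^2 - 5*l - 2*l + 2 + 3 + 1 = -42*a^2 + 9*a - 3*l^2 + l*(25*a - 7) + 6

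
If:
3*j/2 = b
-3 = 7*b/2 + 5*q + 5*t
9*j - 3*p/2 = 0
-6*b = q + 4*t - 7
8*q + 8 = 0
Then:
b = 2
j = 4/3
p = 8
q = -1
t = -1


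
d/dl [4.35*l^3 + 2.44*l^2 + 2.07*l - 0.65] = 13.05*l^2 + 4.88*l + 2.07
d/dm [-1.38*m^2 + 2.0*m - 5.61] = 2.0 - 2.76*m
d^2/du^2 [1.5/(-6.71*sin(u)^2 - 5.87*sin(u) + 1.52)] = (270.1446*sin(u)^4 + 177.24465*sin(u)^3 - 292.33635*sin(u)^2 - 341.1057*sin(u) - 133.9683)/(6.71*sin(u)^2 + 5.87*sin(u) - 1.52)^3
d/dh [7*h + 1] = 7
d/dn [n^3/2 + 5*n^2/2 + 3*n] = 3*n^2/2 + 5*n + 3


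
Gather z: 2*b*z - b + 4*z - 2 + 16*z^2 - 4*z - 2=2*b*z - b + 16*z^2 - 4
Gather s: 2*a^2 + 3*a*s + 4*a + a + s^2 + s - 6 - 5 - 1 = 2*a^2 + 5*a + s^2 + s*(3*a + 1) - 12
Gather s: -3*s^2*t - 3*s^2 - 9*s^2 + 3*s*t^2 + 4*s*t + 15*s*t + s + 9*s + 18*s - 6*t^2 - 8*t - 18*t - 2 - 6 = s^2*(-3*t - 12) + s*(3*t^2 + 19*t + 28) - 6*t^2 - 26*t - 8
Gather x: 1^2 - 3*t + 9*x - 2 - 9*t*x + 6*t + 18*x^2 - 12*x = 3*t + 18*x^2 + x*(-9*t - 3) - 1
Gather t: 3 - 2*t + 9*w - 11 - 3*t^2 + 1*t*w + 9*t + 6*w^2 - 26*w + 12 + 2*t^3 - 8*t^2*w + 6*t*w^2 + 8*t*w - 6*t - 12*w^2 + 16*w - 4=2*t^3 + t^2*(-8*w - 3) + t*(6*w^2 + 9*w + 1) - 6*w^2 - w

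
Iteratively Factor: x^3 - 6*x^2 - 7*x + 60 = (x - 5)*(x^2 - x - 12) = (x - 5)*(x + 3)*(x - 4)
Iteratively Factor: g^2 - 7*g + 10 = (g - 5)*(g - 2)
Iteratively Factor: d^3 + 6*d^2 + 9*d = (d)*(d^2 + 6*d + 9) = d*(d + 3)*(d + 3)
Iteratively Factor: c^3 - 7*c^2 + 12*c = (c - 3)*(c^2 - 4*c) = (c - 4)*(c - 3)*(c)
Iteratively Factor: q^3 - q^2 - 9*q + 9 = (q - 3)*(q^2 + 2*q - 3) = (q - 3)*(q + 3)*(q - 1)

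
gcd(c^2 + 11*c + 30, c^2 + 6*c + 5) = c + 5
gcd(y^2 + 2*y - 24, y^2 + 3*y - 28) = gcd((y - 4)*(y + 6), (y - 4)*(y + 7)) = y - 4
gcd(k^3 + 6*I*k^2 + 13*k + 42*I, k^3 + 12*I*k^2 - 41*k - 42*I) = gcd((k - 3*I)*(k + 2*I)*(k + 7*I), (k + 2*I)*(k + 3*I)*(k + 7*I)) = k^2 + 9*I*k - 14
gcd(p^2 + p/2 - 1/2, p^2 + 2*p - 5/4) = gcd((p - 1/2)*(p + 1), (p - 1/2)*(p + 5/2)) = p - 1/2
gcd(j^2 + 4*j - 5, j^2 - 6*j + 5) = j - 1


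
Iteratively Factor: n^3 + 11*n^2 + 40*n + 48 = (n + 3)*(n^2 + 8*n + 16) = (n + 3)*(n + 4)*(n + 4)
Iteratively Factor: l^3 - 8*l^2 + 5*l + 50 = (l - 5)*(l^2 - 3*l - 10) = (l - 5)^2*(l + 2)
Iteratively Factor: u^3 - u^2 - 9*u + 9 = (u - 3)*(u^2 + 2*u - 3) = (u - 3)*(u + 3)*(u - 1)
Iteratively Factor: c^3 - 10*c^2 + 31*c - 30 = (c - 5)*(c^2 - 5*c + 6) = (c - 5)*(c - 2)*(c - 3)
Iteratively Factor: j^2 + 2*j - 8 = (j + 4)*(j - 2)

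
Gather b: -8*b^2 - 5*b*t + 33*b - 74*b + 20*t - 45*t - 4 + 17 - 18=-8*b^2 + b*(-5*t - 41) - 25*t - 5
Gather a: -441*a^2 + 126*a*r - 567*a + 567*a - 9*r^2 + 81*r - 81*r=-441*a^2 + 126*a*r - 9*r^2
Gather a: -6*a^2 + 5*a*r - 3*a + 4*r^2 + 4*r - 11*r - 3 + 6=-6*a^2 + a*(5*r - 3) + 4*r^2 - 7*r + 3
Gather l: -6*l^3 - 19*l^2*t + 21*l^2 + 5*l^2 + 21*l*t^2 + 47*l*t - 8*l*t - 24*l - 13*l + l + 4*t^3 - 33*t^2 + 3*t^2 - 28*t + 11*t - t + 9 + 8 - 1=-6*l^3 + l^2*(26 - 19*t) + l*(21*t^2 + 39*t - 36) + 4*t^3 - 30*t^2 - 18*t + 16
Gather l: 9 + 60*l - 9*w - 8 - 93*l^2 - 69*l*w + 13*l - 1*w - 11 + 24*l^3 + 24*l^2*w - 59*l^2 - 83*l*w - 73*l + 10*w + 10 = 24*l^3 + l^2*(24*w - 152) - 152*l*w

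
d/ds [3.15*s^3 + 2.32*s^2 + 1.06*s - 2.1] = 9.45*s^2 + 4.64*s + 1.06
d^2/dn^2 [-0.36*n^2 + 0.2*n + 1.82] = -0.720000000000000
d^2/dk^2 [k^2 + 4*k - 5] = 2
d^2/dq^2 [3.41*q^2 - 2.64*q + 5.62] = 6.82000000000000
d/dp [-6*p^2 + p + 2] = 1 - 12*p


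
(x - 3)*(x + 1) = x^2 - 2*x - 3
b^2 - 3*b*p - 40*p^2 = (b - 8*p)*(b + 5*p)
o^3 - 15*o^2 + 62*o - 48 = (o - 8)*(o - 6)*(o - 1)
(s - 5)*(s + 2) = s^2 - 3*s - 10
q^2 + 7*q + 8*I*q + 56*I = (q + 7)*(q + 8*I)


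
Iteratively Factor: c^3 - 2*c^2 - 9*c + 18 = (c + 3)*(c^2 - 5*c + 6) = (c - 2)*(c + 3)*(c - 3)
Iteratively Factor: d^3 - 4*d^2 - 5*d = (d - 5)*(d^2 + d) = (d - 5)*(d + 1)*(d)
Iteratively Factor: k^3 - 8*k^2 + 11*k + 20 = (k - 5)*(k^2 - 3*k - 4) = (k - 5)*(k + 1)*(k - 4)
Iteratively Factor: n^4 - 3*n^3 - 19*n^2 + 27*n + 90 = (n - 3)*(n^3 - 19*n - 30) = (n - 3)*(n + 3)*(n^2 - 3*n - 10) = (n - 3)*(n + 2)*(n + 3)*(n - 5)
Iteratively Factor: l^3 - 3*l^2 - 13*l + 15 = (l - 1)*(l^2 - 2*l - 15) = (l - 5)*(l - 1)*(l + 3)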